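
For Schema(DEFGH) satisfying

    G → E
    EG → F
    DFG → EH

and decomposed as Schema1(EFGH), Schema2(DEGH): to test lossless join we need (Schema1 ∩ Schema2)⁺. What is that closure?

Schema1 ∩ Schema2 = {EGH}.
EG → F applies, adding F
Closure: {EFGH}.

EFGH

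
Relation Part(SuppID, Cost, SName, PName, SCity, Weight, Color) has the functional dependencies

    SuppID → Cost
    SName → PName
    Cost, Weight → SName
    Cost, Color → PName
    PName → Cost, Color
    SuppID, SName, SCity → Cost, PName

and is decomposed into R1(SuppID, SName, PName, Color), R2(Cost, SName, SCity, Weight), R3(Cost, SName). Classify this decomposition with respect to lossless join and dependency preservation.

lossy and not dependency-preserving

Lossless test (chase): Rows 1 and 2 agree on SName; apply SName→PName and equate their PName entries. Rows 1 and 3 agree on SName; apply SName→PName and equate their PName entries. Rows 1 and 2 agree on PName; apply PName→Cost, Color and equate their Cost, Color entries. Rows 1 and 3 agree on PName; apply PName→Cost, Color and equate their Cost, Color entries. No row becomes fully distinguished — the join is lossy.
Dependency preservation: the restricted closure of {SuppID} across the fragments never reaches {Cost}, so SuppID → Cost cannot be enforced without a join — not preserved.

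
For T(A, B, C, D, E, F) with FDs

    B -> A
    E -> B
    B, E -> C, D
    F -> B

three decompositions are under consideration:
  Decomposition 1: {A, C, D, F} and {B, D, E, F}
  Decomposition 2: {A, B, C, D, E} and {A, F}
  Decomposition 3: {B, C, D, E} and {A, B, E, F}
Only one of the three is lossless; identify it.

Decomposition 1: common = {D, F}, closure = {A, B, D, F} → lossy.
Decomposition 2: common = {A}, closure = {A} → lossy.
Decomposition 3: common = {B, E}, closure = {A, B, C, D, E} → lossless.

Decomposition 3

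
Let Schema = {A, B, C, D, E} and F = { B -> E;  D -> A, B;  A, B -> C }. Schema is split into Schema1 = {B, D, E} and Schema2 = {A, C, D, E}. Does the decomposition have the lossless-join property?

Common attributes: Schema1 ∩ Schema2 = {D, E}.
Closure of {D, E}: D → A, B applies, adding A, B; A, B → C applies, adding C. So (D, E)⁺ = {A, B, C, D, E}.
This closure contains every attribute of Schema1, so Schema1 ∩ Schema2 → Schema1. The join is lossless.

Yes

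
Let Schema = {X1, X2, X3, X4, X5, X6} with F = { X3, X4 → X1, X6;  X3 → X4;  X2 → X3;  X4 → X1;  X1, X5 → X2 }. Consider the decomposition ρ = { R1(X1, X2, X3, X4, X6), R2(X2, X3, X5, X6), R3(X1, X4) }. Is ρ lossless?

Chase test. Columns are X1, X2, X3, X4, X5, X6; row i has aⱼ where attribute j ∈ Ri, else bᵢⱼ.
Initial tableau (one row per fragment):
  row 1: a1 a2 a3 a4 b15 a6
  row 2: b21 a2 a3 b24 a5 a6
  row 3: a1 b32 b33 a4 b35 b36
Rows 1 and 2 agree on X3; apply X3→X4 and equate their X4 entries.
Rows 1 and 2 agree on X4; apply X4→X1 and equate their X1 entries.
Row 2 is now all distinguished symbols — the join is lossless.

Yes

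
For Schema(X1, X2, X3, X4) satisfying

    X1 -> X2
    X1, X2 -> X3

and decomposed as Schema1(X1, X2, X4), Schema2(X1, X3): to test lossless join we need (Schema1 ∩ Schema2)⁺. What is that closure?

X1, X2, X3

Schema1 ∩ Schema2 = {X1}.
X1 → X2 applies, adding X2
X1, X2 → X3 applies, adding X3
Closure: {X1, X2, X3}.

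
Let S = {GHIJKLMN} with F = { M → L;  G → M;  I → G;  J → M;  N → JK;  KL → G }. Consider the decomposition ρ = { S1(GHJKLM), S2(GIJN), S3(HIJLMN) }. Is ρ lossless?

Chase test. Columns are GHIJKLMN; row i has aⱼ where attribute j ∈ Si, else bᵢⱼ.
Initial tableau (one row per fragment):
  row 1: a1 a2 b13 a4 a5 a6 a7 b18
  row 2: a1 b22 a3 a4 b25 b26 b27 a8
  row 3: b31 a2 a3 a4 b35 a6 a7 a8
Rows 1 and 2 agree on G; apply G→M and equate their M entries.
Rows 2 and 3 agree on I; apply I→G and equate their G entries.
Rows 2 and 3 agree on N; apply N→JK and equate their JK entries.
Rows 1 and 2 agree on M; apply M→L and equate their L entries.
No row becomes fully distinguished — the join is lossy.

No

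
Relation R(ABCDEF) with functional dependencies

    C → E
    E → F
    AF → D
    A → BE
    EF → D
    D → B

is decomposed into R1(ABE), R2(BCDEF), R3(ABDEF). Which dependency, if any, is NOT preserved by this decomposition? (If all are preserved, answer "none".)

none

C → E lies within R2.
E → F lies within R2.
AF → D lies within R3.
A → BE lies within R1.
EF → D lies within R2.
D → B lies within R2.
Every dependency is enforceable on the fragments, so the decomposition is dependency-preserving.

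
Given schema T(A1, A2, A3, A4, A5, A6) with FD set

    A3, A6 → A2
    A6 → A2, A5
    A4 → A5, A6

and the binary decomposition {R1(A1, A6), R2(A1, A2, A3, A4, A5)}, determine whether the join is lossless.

Common attributes: R1 ∩ R2 = {A1}.
No dependency enlarges {A1}, so (A1)⁺ = {A1}.
The closure contains neither all of R1 = {A1, A6} nor all of R2 = {A1, A2, A3, A4, A5}, so the common attributes are not a superkey of either fragment. The join is lossy.

No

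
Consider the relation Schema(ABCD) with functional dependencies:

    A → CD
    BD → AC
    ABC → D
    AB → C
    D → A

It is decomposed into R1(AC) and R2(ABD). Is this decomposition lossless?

Common attributes: R1 ∩ R2 = {A}.
Closure of {A}: A → CD applies, adding CD. So (A)⁺ = {ACD}.
This closure contains every attribute of R1, so R1 ∩ R2 → R1. The join is lossless.

Yes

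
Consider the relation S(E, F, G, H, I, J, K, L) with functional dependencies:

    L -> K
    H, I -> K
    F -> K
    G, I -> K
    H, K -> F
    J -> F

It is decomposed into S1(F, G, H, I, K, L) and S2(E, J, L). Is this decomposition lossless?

No

Common attributes: S1 ∩ S2 = {L}.
Closure of {L}: L → K applies, adding K. So (L)⁺ = {K, L}.
The closure contains neither all of S1 = {F, G, H, I, K, L} nor all of S2 = {E, J, L}, so the common attributes are not a superkey of either fragment. The join is lossy.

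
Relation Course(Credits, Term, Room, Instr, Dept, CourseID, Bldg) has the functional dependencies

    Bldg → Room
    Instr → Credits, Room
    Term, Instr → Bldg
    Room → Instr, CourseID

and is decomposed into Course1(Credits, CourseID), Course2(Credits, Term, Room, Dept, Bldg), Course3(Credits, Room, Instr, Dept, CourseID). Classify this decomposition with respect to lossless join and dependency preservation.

Lossless test (chase): Rows 2 and 3 agree on Room; apply Room→Instr, CourseID and equate their Instr, CourseID entries. Row 2 is now all distinguished symbols — the join is lossless.
Dependency preservation: Term, Instr → Bldg is not contained in any single fragment, but the restricted closure of its left-hand side across the fragments still reaches the right-hand side; the remaining FDs each lie inside some fragment. All dependencies are preserved.

lossless and dependency-preserving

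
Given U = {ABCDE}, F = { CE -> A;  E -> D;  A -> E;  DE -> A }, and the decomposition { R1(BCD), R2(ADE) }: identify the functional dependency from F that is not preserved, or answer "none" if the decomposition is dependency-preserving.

CE → A: restricted closure across fragments reaches A.
E → D lies within R2.
A → E lies within R2.
DE → A lies within R2.
Every dependency is enforceable on the fragments, so the decomposition is dependency-preserving.

none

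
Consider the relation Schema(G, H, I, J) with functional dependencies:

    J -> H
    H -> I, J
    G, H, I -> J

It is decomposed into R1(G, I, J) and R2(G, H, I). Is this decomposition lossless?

Common attributes: R1 ∩ R2 = {G, I}.
No dependency enlarges {G, I}, so (G, I)⁺ = {G, I}.
The closure contains neither all of R1 = {G, I, J} nor all of R2 = {G, H, I}, so the common attributes are not a superkey of either fragment. The join is lossy.

No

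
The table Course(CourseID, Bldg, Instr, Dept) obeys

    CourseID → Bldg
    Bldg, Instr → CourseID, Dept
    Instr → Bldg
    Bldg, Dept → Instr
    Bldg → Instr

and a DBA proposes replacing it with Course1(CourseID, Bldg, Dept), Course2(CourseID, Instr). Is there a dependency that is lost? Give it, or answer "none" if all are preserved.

CourseID → Bldg lies within Course1.
Bldg, Instr → CourseID, Dept: restricted closure across fragments reaches CourseID, Dept.
Instr → Bldg: restricted closure across fragments reaches Bldg.
Bldg, Dept → Instr: restricted closure across fragments reaches Instr.
Bldg → Instr: restricted closure across fragments reaches Instr.
Every dependency is enforceable on the fragments, so the decomposition is dependency-preserving.

none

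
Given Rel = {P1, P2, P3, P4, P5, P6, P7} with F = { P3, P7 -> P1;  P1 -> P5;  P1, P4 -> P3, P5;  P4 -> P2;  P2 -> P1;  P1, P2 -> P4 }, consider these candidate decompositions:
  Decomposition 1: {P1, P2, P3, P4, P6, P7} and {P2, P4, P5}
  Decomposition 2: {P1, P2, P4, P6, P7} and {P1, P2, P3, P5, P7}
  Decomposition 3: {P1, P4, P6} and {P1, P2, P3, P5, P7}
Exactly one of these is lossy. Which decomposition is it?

Decomposition 1: common = {P2, P4}, closure = {P1, P2, P3, P4, P5} → lossless.
Decomposition 2: common = {P1, P2, P7}, closure = {P1, P2, P3, P4, P5, P7} → lossless.
Decomposition 3: common = {P1}, closure = {P1, P5} → lossy.

Decomposition 3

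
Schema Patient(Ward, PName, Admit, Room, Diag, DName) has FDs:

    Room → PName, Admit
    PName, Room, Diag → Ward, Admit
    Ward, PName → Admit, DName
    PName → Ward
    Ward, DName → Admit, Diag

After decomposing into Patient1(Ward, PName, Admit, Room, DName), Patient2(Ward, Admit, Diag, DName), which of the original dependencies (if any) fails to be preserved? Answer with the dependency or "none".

Room → PName, Admit lies within Patient1.
PName, Room, Diag → Ward, Admit: restricted closure across fragments reaches Ward, Admit.
Ward, PName → Admit, DName lies within Patient1.
PName → Ward lies within Patient1.
Ward, DName → Admit, Diag lies within Patient2.
Every dependency is enforceable on the fragments, so the decomposition is dependency-preserving.

none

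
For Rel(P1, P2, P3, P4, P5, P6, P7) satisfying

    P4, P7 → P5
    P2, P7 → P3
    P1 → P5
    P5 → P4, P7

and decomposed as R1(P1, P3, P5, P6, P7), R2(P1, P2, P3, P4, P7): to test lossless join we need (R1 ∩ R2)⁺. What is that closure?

R1 ∩ R2 = {P1, P3, P7}.
P1 → P5 applies, adding P5
P5 → P4, P7 applies, adding P4
Closure: {P1, P3, P4, P5, P7}.

P1, P3, P4, P5, P7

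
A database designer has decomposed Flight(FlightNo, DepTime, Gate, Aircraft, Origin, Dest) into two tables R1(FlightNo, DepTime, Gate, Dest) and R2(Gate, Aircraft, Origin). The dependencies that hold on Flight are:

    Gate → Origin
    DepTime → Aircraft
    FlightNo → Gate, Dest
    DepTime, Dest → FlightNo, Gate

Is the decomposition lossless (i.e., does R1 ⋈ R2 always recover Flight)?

Common attributes: R1 ∩ R2 = {Gate}.
Closure of {Gate}: Gate → Origin applies, adding Origin. So (Gate)⁺ = {Gate, Origin}.
The closure contains neither all of R1 = {FlightNo, DepTime, Gate, Dest} nor all of R2 = {Gate, Aircraft, Origin}, so the common attributes are not a superkey of either fragment. The join is lossy.

No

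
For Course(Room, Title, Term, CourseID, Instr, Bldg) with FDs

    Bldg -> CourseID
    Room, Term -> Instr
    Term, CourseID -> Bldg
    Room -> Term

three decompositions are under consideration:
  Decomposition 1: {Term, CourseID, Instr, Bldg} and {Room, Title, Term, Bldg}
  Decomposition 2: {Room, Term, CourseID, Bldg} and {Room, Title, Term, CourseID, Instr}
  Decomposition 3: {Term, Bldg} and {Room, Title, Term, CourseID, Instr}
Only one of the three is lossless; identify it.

Decomposition 2

Decomposition 1: common = {Term, Bldg}, closure = {Term, CourseID, Bldg} → lossy.
Decomposition 2: common = {Room, Term, CourseID}, closure = {Room, Term, CourseID, Instr, Bldg} → lossless.
Decomposition 3: common = {Term}, closure = {Term} → lossy.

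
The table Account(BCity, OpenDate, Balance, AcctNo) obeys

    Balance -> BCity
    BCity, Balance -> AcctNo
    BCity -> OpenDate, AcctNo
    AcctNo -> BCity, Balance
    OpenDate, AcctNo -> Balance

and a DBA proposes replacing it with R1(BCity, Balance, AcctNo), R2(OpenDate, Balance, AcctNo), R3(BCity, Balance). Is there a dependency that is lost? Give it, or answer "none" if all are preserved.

none

Balance → BCity lies within R1.
BCity, Balance → AcctNo lies within R1.
BCity → OpenDate, AcctNo: restricted closure across fragments reaches OpenDate, AcctNo.
AcctNo → BCity, Balance lies within R1.
OpenDate, AcctNo → Balance lies within R2.
Every dependency is enforceable on the fragments, so the decomposition is dependency-preserving.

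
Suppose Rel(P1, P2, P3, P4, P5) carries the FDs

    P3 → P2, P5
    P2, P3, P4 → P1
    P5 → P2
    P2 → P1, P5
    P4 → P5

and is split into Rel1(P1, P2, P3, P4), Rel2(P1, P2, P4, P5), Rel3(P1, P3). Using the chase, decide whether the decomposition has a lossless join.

Chase test. Columns are P1, P2, P3, P4, P5; row i has aⱼ where attribute j ∈ Reli, else bᵢⱼ.
Initial tableau (one row per fragment):
  row 1: a1 a2 a3 a4 b15
  row 2: a1 a2 b23 a4 a5
  row 3: a1 b32 a3 b34 b35
Rows 1 and 3 agree on P3; apply P3→P2, P5 and equate their P2, P5 entries.
Rows 1 and 2 agree on P2; apply P2→P1, P5 and equate their P1, P5 entries.
Row 1 is now all distinguished symbols — the join is lossless.

Yes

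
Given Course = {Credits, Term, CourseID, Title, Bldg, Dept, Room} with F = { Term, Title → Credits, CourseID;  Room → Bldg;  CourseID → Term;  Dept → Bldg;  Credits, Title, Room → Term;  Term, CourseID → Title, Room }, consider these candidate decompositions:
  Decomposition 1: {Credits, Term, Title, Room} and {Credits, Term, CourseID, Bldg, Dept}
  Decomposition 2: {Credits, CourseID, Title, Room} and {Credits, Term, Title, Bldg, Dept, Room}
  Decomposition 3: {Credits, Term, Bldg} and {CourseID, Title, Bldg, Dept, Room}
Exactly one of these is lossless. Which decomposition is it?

Decomposition 2

Decomposition 1: common = {Credits, Term}, closure = {Credits, Term} → lossy.
Decomposition 2: common = {Credits, Title, Room}, closure = {Credits, Term, CourseID, Title, Bldg, Room} → lossless.
Decomposition 3: common = {Bldg}, closure = {Bldg} → lossy.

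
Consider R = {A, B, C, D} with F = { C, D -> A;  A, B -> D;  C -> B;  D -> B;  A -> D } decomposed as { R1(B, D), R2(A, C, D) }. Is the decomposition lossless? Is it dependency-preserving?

Lossless test: (D)⁺ = {B, D}, which contains all of one fragment — lossless.
Dependency preservation: the restricted closure of {C} across the fragments never reaches {B}, so C → B cannot be enforced without a join — not preserved.

lossless but not dependency-preserving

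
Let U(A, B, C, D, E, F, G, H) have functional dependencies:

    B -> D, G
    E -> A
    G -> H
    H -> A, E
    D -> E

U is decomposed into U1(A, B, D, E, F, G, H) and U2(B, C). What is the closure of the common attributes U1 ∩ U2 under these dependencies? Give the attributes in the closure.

U1 ∩ U2 = {B}.
B → D, G applies, adding D, G
G → H applies, adding H
H → A, E applies, adding A, E
Closure: {A, B, D, E, G, H}.

A, B, D, E, G, H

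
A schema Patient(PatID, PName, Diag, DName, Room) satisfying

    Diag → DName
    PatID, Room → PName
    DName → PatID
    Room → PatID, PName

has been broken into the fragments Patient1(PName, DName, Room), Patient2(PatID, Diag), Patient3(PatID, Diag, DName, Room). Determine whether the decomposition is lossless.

Chase test. Columns are PatID, PName, Diag, DName, Room; row i has aⱼ where attribute j ∈ Patienti, else bᵢⱼ.
Initial tableau (one row per fragment):
  row 1: b11 a2 b13 a4 a5
  row 2: a1 b22 a3 b24 b25
  row 3: a1 b32 a3 a4 a5
Rows 2 and 3 agree on Diag; apply Diag→DName and equate their DName entries.
Rows 1 and 2 agree on DName; apply DName→PatID and equate their PatID entries.
Rows 1 and 3 agree on Room; apply Room→PatID, PName and equate their PatID, PName entries.
Row 3 is now all distinguished symbols — the join is lossless.

Yes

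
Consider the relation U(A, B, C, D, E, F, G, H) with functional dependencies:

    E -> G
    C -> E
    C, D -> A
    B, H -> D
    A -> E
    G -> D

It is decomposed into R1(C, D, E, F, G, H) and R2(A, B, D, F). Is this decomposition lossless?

Common attributes: R1 ∩ R2 = {D, F}.
No dependency enlarges {D, F}, so (D, F)⁺ = {D, F}.
The closure contains neither all of R1 = {C, D, E, F, G, H} nor all of R2 = {A, B, D, F}, so the common attributes are not a superkey of either fragment. The join is lossy.

No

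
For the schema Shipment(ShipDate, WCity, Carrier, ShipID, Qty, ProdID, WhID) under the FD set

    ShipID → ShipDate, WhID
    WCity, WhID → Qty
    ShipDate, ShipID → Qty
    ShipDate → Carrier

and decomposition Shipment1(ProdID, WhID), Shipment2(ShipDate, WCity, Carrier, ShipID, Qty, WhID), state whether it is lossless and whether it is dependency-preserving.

lossy but dependency-preserving

Lossless test: (WhID)⁺ = {WhID}, which is a superkey of neither fragment — lossy.
Dependency preservation: every FD's attributes lie within a single fragment, so each can be enforced locally — preserved.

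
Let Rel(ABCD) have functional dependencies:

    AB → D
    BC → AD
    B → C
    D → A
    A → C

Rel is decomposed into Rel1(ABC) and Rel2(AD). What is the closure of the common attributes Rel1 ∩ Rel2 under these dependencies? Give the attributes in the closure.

AC

Rel1 ∩ Rel2 = {A}.
A → C applies, adding C
Closure: {AC}.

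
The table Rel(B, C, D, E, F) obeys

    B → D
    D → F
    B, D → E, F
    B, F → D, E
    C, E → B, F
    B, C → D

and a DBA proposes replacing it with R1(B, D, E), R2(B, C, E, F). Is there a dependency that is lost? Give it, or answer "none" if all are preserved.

D → F

Check D → F: no single fragment contains all of {D, F}, and the restricted closure of {D} across the fragments never reaches {F}.
B → D is preserved.
B, D → E, F is preserved.
B, F → D, E is preserved.
C, E → B, F is preserved.
B, C → D is preserved.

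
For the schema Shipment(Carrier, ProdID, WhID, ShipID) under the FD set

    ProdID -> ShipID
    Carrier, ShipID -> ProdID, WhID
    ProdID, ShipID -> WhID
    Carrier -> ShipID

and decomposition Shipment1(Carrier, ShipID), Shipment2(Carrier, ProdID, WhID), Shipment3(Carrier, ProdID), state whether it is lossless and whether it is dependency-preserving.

Lossless test (chase): Rows 2 and 3 agree on ProdID; apply ProdID→ShipID and equate their ShipID entries. Rows 2 and 3 agree on Carrier, ShipID; apply Carrier, ShipID→ProdID, WhID and equate their ProdID, WhID entries. Rows 1 and 2 agree on Carrier; apply Carrier→ShipID and equate their ShipID entries. Rows 1 and 2 agree on Carrier, ShipID; apply Carrier, ShipID→ProdID, WhID and equate their ProdID, WhID entries. Row 1 is now all distinguished symbols — the join is lossless.
Dependency preservation: the restricted closure of {ProdID} across the fragments never reaches {ShipID}, so ProdID → ShipID cannot be enforced without a join — not preserved.

lossless but not dependency-preserving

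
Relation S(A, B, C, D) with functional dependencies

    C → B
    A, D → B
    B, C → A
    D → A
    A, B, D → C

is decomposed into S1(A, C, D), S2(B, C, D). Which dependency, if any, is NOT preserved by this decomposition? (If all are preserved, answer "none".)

none

C → B lies within S2.
A, D → B: restricted closure across fragments reaches B.
B, C → A: restricted closure across fragments reaches A.
D → A lies within S1.
A, B, D → C: restricted closure across fragments reaches C.
Every dependency is enforceable on the fragments, so the decomposition is dependency-preserving.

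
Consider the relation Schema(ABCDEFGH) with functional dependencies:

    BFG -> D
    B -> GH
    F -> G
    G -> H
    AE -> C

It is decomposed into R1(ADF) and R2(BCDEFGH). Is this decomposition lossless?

No

Common attributes: R1 ∩ R2 = {DF}.
Closure of {DF}: F → G applies, adding G; G → H applies, adding H. So (DF)⁺ = {DFGH}.
The closure contains neither all of R1 = {ADF} nor all of R2 = {BCDEFGH}, so the common attributes are not a superkey of either fragment. The join is lossy.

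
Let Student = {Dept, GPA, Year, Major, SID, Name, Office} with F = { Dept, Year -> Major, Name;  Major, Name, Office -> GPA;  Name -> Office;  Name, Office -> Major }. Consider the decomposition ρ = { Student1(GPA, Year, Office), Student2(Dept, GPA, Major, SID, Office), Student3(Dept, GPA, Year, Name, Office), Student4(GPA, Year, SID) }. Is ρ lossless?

Chase test. Columns are Dept, GPA, Year, Major, SID, Name, Office; row i has aⱼ where attribute j ∈ Studenti, else bᵢⱼ.
Initial tableau (one row per fragment):
  row 1: b11 a2 a3 b14 b15 b16 a7
  row 2: a1 a2 b23 a4 a5 b26 a7
  row 3: a1 a2 a3 b34 b35 a6 a7
  row 4: b41 a2 a3 b44 a5 b46 b47
No row becomes fully distinguished — the join is lossy.

No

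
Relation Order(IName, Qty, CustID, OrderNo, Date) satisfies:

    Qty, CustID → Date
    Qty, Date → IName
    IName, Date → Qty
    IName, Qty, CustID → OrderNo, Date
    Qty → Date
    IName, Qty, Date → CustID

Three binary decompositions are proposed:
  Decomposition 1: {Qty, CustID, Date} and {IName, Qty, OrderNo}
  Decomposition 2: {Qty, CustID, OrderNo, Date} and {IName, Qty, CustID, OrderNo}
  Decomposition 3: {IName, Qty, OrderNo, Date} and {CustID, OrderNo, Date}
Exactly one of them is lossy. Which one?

Decomposition 3

Decomposition 1: common = {Qty}, closure = {IName, Qty, CustID, OrderNo, Date} → lossless.
Decomposition 2: common = {Qty, CustID, OrderNo}, closure = {IName, Qty, CustID, OrderNo, Date} → lossless.
Decomposition 3: common = {OrderNo, Date}, closure = {OrderNo, Date} → lossy.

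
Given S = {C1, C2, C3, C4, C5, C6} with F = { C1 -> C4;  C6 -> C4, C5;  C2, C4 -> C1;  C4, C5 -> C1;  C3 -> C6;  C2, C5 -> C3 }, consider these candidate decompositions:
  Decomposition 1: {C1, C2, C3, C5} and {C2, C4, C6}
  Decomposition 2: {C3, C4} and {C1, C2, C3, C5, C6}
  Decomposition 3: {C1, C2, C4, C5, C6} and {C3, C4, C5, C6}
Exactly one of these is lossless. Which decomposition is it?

Decomposition 1: common = {C2}, closure = {C2} → lossy.
Decomposition 2: common = {C3}, closure = {C1, C3, C4, C5, C6} → lossless.
Decomposition 3: common = {C4, C5, C6}, closure = {C1, C4, C5, C6} → lossy.

Decomposition 2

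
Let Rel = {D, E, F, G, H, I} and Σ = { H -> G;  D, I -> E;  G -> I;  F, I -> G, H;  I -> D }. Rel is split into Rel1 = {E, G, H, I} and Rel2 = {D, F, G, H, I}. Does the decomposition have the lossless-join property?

Common attributes: Rel1 ∩ Rel2 = {G, H, I}.
Closure of {G, H, I}: I → D applies, adding D; D, I → E applies, adding E. So (G, H, I)⁺ = {D, E, G, H, I}.
This closure contains every attribute of Rel1, so Rel1 ∩ Rel2 → Rel1. The join is lossless.

Yes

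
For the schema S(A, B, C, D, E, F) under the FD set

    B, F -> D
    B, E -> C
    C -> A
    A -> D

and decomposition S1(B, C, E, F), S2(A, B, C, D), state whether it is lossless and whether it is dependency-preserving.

Lossless test: (B, C)⁺ = {A, B, C, D}, which contains all of one fragment — lossless.
Dependency preservation: the restricted closure of {B, F} across the fragments never reaches {D}, so B, F → D cannot be enforced without a join — not preserved.

lossless but not dependency-preserving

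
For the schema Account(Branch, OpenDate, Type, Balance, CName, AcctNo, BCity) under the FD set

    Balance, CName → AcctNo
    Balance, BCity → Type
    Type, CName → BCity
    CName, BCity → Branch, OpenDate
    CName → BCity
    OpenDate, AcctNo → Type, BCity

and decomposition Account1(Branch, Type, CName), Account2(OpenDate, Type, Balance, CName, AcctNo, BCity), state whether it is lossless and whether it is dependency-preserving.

Lossless test: (Type, CName)⁺ = {Branch, OpenDate, Type, CName, BCity}, which contains all of one fragment — lossless.
Dependency preservation: CName, BCity → Branch, OpenDate is not contained in any single fragment, but the restricted closure of its left-hand side across the fragments still reaches the right-hand side; the remaining FDs each lie inside some fragment. All dependencies are preserved.

lossless and dependency-preserving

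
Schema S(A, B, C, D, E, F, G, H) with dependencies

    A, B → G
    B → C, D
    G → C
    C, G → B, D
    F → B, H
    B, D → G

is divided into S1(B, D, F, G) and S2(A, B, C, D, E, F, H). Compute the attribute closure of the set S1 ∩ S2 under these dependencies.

S1 ∩ S2 = {B, D, F}.
B → C, D applies, adding C
F → B, H applies, adding H
B, D → G applies, adding G
Closure: {B, C, D, F, G, H}.

B, C, D, F, G, H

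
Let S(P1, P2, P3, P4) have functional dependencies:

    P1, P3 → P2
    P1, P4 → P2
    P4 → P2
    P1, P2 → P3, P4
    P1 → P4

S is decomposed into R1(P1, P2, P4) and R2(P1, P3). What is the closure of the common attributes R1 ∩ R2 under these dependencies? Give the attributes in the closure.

R1 ∩ R2 = {P1}.
P1 → P4 applies, adding P4
P1, P4 → P2 applies, adding P2
P1, P2 → P3, P4 applies, adding P3
Closure: {P1, P2, P3, P4}.

P1, P2, P3, P4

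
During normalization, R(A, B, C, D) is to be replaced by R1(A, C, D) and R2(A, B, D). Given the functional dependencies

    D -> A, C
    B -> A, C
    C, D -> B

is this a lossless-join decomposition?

Yes

Common attributes: R1 ∩ R2 = {A, D}.
Closure of {A, D}: D → A, C applies, adding C; C, D → B applies, adding B. So (A, D)⁺ = {A, B, C, D}.
This closure contains every attribute of R1, so R1 ∩ R2 → R1. The join is lossless.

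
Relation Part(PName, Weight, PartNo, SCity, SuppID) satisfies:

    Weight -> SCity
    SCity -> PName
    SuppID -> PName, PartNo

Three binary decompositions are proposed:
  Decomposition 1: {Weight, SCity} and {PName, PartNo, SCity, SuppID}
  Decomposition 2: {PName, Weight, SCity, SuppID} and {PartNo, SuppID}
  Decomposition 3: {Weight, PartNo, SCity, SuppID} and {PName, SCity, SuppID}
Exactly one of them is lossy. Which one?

Decomposition 1

Decomposition 1: common = {SCity}, closure = {PName, SCity} → lossy.
Decomposition 2: common = {SuppID}, closure = {PName, PartNo, SuppID} → lossless.
Decomposition 3: common = {SCity, SuppID}, closure = {PName, PartNo, SCity, SuppID} → lossless.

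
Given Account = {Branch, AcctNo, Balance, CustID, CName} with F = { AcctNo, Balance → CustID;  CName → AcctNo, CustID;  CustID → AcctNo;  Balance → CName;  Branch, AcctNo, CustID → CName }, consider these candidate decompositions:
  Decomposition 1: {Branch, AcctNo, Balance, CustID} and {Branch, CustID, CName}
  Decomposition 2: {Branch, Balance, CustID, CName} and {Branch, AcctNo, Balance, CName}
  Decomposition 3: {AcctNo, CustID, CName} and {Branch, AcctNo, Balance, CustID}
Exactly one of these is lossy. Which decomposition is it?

Decomposition 3

Decomposition 1: common = {Branch, CustID}, closure = {Branch, AcctNo, CustID, CName} → lossless.
Decomposition 2: common = {Branch, Balance, CName}, closure = {Branch, AcctNo, Balance, CustID, CName} → lossless.
Decomposition 3: common = {AcctNo, CustID}, closure = {AcctNo, CustID} → lossy.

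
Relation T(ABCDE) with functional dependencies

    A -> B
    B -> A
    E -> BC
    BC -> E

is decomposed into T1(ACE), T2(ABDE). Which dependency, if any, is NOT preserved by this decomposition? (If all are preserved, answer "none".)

none

A → B lies within T2.
B → A lies within T2.
E → BC: restricted closure across fragments reaches BC.
BC → E: restricted closure across fragments reaches E.
Every dependency is enforceable on the fragments, so the decomposition is dependency-preserving.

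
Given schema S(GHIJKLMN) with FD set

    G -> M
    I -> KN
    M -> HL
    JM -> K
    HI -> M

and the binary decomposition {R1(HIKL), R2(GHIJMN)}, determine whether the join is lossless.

Yes

Common attributes: R1 ∩ R2 = {HI}.
Closure of {HI}: I → KN applies, adding KN; HI → M applies, adding M; M → HL applies, adding L. So (HI)⁺ = {HIKLMN}.
This closure contains every attribute of R1, so R1 ∩ R2 → R1. The join is lossless.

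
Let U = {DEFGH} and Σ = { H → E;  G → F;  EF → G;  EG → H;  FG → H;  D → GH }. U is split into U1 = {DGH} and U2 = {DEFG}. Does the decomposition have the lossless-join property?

Common attributes: U1 ∩ U2 = {DG}.
Closure of {DG}: G → F applies, adding F; FG → H applies, adding H; H → E applies, adding E. So (DG)⁺ = {DEFGH}.
This closure contains every attribute of U1, so U1 ∩ U2 → U1. The join is lossless.

Yes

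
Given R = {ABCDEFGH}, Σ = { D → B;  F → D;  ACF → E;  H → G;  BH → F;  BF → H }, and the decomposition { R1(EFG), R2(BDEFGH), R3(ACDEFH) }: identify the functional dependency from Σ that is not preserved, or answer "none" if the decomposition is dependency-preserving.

D → B lies within R2.
F → D lies within R2.
ACF → E lies within R3.
H → G lies within R2.
BH → F lies within R2.
BF → H lies within R2.
Every dependency is enforceable on the fragments, so the decomposition is dependency-preserving.

none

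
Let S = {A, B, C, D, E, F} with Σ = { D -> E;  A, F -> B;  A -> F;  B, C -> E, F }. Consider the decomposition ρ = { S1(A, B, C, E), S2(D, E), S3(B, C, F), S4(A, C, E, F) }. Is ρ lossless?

No

Chase test. Columns are A, B, C, D, E, F; row i has aⱼ where attribute j ∈ Si, else bᵢⱼ.
Initial tableau (one row per fragment):
  row 1: a1 a2 a3 b14 a5 b16
  row 2: b21 b22 b23 a4 a5 b26
  row 3: b31 a2 a3 b34 b35 a6
  row 4: a1 b42 a3 b44 a5 a6
Rows 1 and 4 agree on A; apply A→F and equate their F entries.
Rows 1 and 3 agree on B, C; apply B, C→E, F and equate their E, F entries.
Rows 1 and 4 agree on A, F; apply A, F→B and equate their B entries.
No row becomes fully distinguished — the join is lossy.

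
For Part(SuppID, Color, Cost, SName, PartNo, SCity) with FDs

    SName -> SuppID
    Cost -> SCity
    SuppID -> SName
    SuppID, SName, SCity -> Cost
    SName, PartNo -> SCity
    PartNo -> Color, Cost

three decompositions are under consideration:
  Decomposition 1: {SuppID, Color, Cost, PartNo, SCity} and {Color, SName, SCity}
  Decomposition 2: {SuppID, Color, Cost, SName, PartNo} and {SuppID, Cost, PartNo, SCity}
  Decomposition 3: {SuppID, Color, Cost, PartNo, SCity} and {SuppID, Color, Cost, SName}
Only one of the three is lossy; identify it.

Decomposition 1

Decomposition 1: common = {Color, SCity}, closure = {Color, SCity} → lossy.
Decomposition 2: common = {SuppID, Cost, PartNo}, closure = {SuppID, Color, Cost, SName, PartNo, SCity} → lossless.
Decomposition 3: common = {SuppID, Color, Cost}, closure = {SuppID, Color, Cost, SName, SCity} → lossless.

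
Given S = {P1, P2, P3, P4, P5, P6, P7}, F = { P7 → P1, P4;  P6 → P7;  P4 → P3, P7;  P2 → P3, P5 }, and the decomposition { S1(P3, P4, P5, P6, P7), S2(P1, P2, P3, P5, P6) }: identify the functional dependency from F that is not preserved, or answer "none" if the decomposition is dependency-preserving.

P7 → P1, P4

Check P7 → P1, P4: no single fragment contains all of {P1, P4, P7}, and the restricted closure of {P7} across the fragments never reaches {P1, P4}.
P6 → P7 is preserved.
P4 → P3, P7 is preserved.
P2 → P3, P5 is preserved.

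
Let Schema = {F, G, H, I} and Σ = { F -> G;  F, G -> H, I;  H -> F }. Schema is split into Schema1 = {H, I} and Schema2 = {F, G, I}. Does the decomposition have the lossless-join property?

No

Common attributes: Schema1 ∩ Schema2 = {I}.
No dependency enlarges {I}, so (I)⁺ = {I}.
The closure contains neither all of Schema1 = {H, I} nor all of Schema2 = {F, G, I}, so the common attributes are not a superkey of either fragment. The join is lossy.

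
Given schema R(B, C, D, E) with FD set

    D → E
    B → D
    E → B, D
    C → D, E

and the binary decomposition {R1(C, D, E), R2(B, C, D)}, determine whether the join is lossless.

Yes

Common attributes: R1 ∩ R2 = {C, D}.
Closure of {C, D}: D → E applies, adding E; E → B, D applies, adding B. So (C, D)⁺ = {B, C, D, E}.
This closure contains every attribute of R1, so R1 ∩ R2 → R1. The join is lossless.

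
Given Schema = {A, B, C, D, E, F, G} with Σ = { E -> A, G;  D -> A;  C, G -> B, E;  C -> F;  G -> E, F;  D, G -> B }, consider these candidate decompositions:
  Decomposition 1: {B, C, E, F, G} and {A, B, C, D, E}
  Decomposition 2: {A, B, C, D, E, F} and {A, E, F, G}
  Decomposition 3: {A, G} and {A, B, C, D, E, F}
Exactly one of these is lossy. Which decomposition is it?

Decomposition 3

Decomposition 1: common = {B, C, E}, closure = {A, B, C, E, F, G} → lossless.
Decomposition 2: common = {A, E, F}, closure = {A, E, F, G} → lossless.
Decomposition 3: common = {A}, closure = {A} → lossy.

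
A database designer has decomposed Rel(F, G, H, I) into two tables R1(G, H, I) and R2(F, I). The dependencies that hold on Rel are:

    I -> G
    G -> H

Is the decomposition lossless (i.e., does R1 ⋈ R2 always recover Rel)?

Common attributes: R1 ∩ R2 = {I}.
Closure of {I}: I → G applies, adding G; G → H applies, adding H. So (I)⁺ = {G, H, I}.
This closure contains every attribute of R1, so R1 ∩ R2 → R1. The join is lossless.

Yes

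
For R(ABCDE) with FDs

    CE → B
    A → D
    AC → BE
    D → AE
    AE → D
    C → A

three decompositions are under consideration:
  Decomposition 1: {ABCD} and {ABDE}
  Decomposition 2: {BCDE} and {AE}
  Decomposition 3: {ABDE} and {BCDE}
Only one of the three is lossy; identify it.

Decomposition 1: common = {ABD}, closure = {ABDE} → lossless.
Decomposition 2: common = {E}, closure = {E} → lossy.
Decomposition 3: common = {BDE}, closure = {ABDE} → lossless.

Decomposition 2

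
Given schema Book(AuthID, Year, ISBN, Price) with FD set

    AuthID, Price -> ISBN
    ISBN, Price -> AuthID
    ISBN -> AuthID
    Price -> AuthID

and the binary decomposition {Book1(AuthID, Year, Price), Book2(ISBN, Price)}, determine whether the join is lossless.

Yes

Common attributes: Book1 ∩ Book2 = {Price}.
Closure of {Price}: Price → AuthID applies, adding AuthID; AuthID, Price → ISBN applies, adding ISBN. So (Price)⁺ = {AuthID, ISBN, Price}.
This closure contains every attribute of Book2, so Book1 ∩ Book2 → Book2. The join is lossless.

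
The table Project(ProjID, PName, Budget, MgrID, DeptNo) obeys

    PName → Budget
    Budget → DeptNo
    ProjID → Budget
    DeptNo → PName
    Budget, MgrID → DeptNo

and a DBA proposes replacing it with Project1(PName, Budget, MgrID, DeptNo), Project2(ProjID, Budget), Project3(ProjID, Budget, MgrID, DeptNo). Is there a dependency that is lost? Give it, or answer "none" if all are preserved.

none

PName → Budget lies within Project1.
Budget → DeptNo lies within Project1.
ProjID → Budget lies within Project2.
DeptNo → PName lies within Project1.
Budget, MgrID → DeptNo lies within Project1.
Every dependency is enforceable on the fragments, so the decomposition is dependency-preserving.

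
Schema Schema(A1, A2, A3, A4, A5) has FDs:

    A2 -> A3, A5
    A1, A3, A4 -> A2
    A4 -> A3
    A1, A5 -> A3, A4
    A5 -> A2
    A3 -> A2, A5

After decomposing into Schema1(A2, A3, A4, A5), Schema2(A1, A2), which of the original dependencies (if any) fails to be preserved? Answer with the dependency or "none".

Check A1, A5 → A3, A4: no single fragment contains all of {A1, A3, A4, A5}, and the restricted closure of {A1, A5} across the fragments never reaches {A3, A4}.
A2 → A3, A5 is preserved.
A1, A3, A4 → A2 is preserved.
A4 → A3 is preserved.
A5 → A2 is preserved.
A3 → A2, A5 is preserved.

A1, A5 -> A3, A4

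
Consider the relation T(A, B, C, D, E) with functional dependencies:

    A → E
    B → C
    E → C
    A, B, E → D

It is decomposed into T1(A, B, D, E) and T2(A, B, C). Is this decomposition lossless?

Common attributes: T1 ∩ T2 = {A, B}.
Closure of {A, B}: A → E applies, adding E; B → C applies, adding C; A, B, E → D applies, adding D. So (A, B)⁺ = {A, B, C, D, E}.
This closure contains every attribute of T1, so T1 ∩ T2 → T1. The join is lossless.

Yes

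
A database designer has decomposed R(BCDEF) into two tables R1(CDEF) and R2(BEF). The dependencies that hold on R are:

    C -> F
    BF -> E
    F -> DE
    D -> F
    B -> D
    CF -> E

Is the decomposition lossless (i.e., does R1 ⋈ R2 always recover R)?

Common attributes: R1 ∩ R2 = {EF}.
Closure of {EF}: F → DE applies, adding D. So (EF)⁺ = {DEF}.
The closure contains neither all of R1 = {CDEF} nor all of R2 = {BEF}, so the common attributes are not a superkey of either fragment. The join is lossy.

No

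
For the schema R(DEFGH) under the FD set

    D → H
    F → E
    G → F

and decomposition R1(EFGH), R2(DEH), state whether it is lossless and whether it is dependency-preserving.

Lossless test: (EH)⁺ = {EH}, which is a superkey of neither fragment — lossy.
Dependency preservation: every FD's attributes lie within a single fragment, so each can be enforced locally — preserved.

lossy but dependency-preserving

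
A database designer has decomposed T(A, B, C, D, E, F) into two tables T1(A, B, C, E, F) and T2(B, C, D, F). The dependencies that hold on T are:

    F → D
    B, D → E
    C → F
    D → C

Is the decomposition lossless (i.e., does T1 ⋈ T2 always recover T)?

Yes

Common attributes: T1 ∩ T2 = {B, C, F}.
Closure of {B, C, F}: F → D applies, adding D; B, D → E applies, adding E. So (B, C, F)⁺ = {B, C, D, E, F}.
This closure contains every attribute of T2, so T1 ∩ T2 → T2. The join is lossless.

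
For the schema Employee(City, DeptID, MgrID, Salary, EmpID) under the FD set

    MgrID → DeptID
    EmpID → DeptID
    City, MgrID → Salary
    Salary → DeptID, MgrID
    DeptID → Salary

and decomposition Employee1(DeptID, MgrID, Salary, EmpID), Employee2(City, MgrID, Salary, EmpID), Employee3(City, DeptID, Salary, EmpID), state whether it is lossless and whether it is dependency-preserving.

Lossless test (chase): Rows 1 and 2 agree on MgrID; apply MgrID→DeptID and equate their DeptID entries. Rows 1 and 3 agree on Salary; apply Salary→DeptID, MgrID and equate their DeptID, MgrID entries. Row 2 is now all distinguished symbols — the join is lossless.
Dependency preservation: every FD's attributes lie within a single fragment, so each can be enforced locally — preserved.

lossless and dependency-preserving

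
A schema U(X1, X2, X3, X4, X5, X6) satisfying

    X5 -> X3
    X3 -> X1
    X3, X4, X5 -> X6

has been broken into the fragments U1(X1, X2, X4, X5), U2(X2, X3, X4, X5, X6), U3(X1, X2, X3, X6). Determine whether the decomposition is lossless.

Yes

Chase test. Columns are X1, X2, X3, X4, X5, X6; row i has aⱼ where attribute j ∈ Ui, else bᵢⱼ.
Initial tableau (one row per fragment):
  row 1: a1 a2 b13 a4 a5 b16
  row 2: b21 a2 a3 a4 a5 a6
  row 3: a1 a2 a3 b34 b35 a6
Rows 1 and 2 agree on X5; apply X5→X3 and equate their X3 entries.
Rows 1 and 2 agree on X3; apply X3→X1 and equate their X1 entries.
Rows 1 and 2 agree on X3, X4, X5; apply X3, X4, X5→X6 and equate their X6 entries.
Row 1 is now all distinguished symbols — the join is lossless.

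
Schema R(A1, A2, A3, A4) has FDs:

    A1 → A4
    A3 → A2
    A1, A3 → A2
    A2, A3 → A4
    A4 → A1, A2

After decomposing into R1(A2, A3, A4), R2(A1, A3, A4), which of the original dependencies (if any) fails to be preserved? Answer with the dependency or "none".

A1 → A4 lies within R2.
A3 → A2 lies within R1.
A1, A3 → A2: restricted closure across fragments reaches A2.
A2, A3 → A4 lies within R1.
A4 → A1, A2: restricted closure across fragments reaches A1, A2.
Every dependency is enforceable on the fragments, so the decomposition is dependency-preserving.

none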